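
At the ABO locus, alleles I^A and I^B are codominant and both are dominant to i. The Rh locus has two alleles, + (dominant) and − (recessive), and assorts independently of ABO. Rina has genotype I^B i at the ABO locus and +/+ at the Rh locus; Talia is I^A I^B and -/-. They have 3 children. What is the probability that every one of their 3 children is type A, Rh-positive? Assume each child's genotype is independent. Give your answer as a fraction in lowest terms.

ABO cross I^B i × I^A I^B → 1/4 A, 1/2 B, 1/4 AB.
Rh cross +/+ × -/- → 1 Rh+; so P(type A, Rh-positive) = 1/4 × 1 = 1/4 per child.
All 3 independent: (1/4)^3 = 1/64.

1/64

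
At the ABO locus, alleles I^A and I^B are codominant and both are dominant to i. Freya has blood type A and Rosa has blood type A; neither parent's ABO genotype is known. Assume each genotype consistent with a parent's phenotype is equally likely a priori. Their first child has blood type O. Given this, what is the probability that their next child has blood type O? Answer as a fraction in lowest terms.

1/4

Possible genotypes: Freya ∈ {I^A I^A, I^A i}; Rosa ∈ {I^A I^A, I^A i}.
Weight each parental genotype pair by prior × P(type-O child):
  I^A i × I^A i: posterior weight 1; P(next child type O) = 1/4.
Weighted sum = 1/4.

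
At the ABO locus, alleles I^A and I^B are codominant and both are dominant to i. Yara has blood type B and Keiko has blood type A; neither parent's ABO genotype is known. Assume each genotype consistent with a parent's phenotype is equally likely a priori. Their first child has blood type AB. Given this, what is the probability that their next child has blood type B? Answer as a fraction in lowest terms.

5/36

Possible genotypes: Yara ∈ {I^B I^B, I^B i}; Keiko ∈ {I^A I^A, I^A i}.
Weight each parental genotype pair by prior × P(type-AB child):
  I^B I^B × I^A I^A: posterior weight 4/9; P(next child type B) = 0.
  I^B I^B × I^A i: posterior weight 2/9; P(next child type B) = 1/2.
  I^B i × I^A I^A: posterior weight 2/9; P(next child type B) = 0.
  I^B i × I^A i: posterior weight 1/9; P(next child type B) = 1/4.
Weighted sum = 5/36.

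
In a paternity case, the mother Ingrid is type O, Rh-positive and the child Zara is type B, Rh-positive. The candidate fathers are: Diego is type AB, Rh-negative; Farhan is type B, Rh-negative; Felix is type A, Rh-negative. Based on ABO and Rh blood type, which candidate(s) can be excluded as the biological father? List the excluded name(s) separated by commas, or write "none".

A candidate is excluded only if no genotype consistent with his phenotype could produce a type B, Rh-positive child with a type O, Rh-positive mother.
Felix (type A, Rh-): no genotype consistent with that phenotype can produce a type-B Rh+ child with a type-O mother.

Felix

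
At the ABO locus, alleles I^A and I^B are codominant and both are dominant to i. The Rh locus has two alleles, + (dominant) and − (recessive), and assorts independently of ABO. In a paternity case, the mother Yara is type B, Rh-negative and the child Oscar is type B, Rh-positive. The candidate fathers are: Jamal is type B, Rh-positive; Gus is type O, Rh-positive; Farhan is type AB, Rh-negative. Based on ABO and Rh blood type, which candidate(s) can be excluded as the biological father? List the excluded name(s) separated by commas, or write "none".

Farhan

A candidate is excluded only if no genotype consistent with his phenotype could produce a type B, Rh-positive child with a type B, Rh-negative mother.
Farhan (type AB, Rh-): no genotype consistent with that phenotype can produce a type-B Rh+ child with a type-B mother.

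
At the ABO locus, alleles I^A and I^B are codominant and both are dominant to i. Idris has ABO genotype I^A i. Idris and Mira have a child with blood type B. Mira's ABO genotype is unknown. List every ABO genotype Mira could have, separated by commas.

I^A I^B, I^B I^B, I^B i

For each candidate genotype of Mira, check whether crossing it with I^A i can produce every observed child phenotype.
  I^A I^A → possible child types {A} ✗
  I^A I^B → possible child types {A, B, AB} ✓
  I^A i → possible child types {O, A} ✗
  I^B I^B → possible child types {B, AB} ✓
  I^B i → possible child types {O, A, B, AB} ✓
  i i → possible child types {O, A} ✗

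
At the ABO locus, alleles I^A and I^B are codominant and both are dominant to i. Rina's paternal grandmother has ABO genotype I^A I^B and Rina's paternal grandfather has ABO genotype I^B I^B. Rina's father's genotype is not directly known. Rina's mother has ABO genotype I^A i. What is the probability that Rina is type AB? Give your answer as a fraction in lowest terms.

3/8

Rina's father's ABO genotype from I^A I^B × I^B I^B: 1/2 I^A I^B, 1/2 I^B I^B.
Crossing each possibility with the mother I^A i and summing P(type AB): 1/2·1/4 + 1/2·1/2 = 3/8.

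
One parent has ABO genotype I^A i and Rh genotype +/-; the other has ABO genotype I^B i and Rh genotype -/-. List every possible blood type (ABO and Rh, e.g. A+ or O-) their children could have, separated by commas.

Gametes from I^A i × I^B i give offspring ABO genotypes I^A I^B, I^A i, I^B i, i i, i.e. phenotypes O, A, B, AB.
Rh cross +/- × -/- → phenotypes Rh+, Rh-.
Combining independently: O+, O-, A+, A-, B+, B-, AB+, AB-.

O+, O-, A+, A-, B+, B-, AB+, AB-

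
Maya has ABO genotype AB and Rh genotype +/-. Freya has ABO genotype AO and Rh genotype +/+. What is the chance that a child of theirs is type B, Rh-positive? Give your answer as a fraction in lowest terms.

1/4

ABO cross AB × AO → offspring phenotypes: 1/2 A, 1/4 B, 1/4 AB.
Rh cross +/- × +/+ → 1 Rh+.
Independent loci: P(type B, Rh-positive) = 1/4 × 1 = 1/4.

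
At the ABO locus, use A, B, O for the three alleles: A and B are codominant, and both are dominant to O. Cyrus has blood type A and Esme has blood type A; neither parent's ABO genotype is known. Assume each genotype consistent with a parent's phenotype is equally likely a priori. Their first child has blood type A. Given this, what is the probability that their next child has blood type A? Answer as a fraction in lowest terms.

Possible genotypes: Cyrus ∈ {AA, AO}; Esme ∈ {AA, AO}.
Weight each parental genotype pair by prior × P(type-A child):
  AA × AA: posterior weight 4/15; P(next child type A) = 1.
  AA × AO: posterior weight 4/15; P(next child type A) = 1.
  AO × AA: posterior weight 4/15; P(next child type A) = 1.
  AO × AO: posterior weight 1/5; P(next child type A) = 3/4.
Weighted sum = 19/20.

19/20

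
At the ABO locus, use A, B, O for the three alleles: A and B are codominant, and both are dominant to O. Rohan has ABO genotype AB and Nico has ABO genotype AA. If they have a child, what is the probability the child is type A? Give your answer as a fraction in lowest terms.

ABO cross AB × AA → offspring phenotypes: 1/2 A, 1/2 AB.
So P(type A) = 1/2.

1/2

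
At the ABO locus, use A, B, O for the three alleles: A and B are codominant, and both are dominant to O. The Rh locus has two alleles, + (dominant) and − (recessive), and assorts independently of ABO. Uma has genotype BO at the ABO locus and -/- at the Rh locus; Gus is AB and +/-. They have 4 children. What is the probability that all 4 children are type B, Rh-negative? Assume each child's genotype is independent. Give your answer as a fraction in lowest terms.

ABO cross BO × AB → 1/4 A, 1/2 B, 1/4 AB.
Rh cross -/- × +/- → 1/2 Rh+, 1/2 Rh-; so P(type B, Rh-negative) = 1/2 × 1/2 = 1/4 per child.
All 4 independent: (1/4)^4 = 1/256.

1/256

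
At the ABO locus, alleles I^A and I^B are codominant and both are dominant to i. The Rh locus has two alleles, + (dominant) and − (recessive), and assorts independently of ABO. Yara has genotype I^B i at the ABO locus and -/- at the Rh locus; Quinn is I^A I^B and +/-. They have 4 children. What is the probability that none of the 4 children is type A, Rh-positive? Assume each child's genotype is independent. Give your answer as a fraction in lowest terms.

2401/4096

ABO cross I^B i × I^A I^B → 1/4 A, 1/2 B, 1/4 AB.
Rh cross -/- × +/- → 1/2 Rh+, 1/2 Rh-; so P(type A, Rh-positive) = 1/4 × 1/2 = 1/8 per child.
P(not type A, Rh-positive) = 7/8 for one child; (7/8)^4 = 2401/4096.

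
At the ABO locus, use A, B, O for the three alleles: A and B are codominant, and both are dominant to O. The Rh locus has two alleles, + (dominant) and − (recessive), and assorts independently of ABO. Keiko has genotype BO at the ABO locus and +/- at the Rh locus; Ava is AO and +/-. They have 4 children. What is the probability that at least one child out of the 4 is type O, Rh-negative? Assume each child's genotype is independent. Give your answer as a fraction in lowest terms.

14911/65536

ABO cross BO × AO → 1/4 O, 1/4 A, 1/4 B, 1/4 AB.
Rh cross +/- × +/- → 3/4 Rh+, 1/4 Rh-; so P(type O, Rh-negative) = 1/4 × 1/4 = 1/16 per child.
P(none) = (15/16)^4 = 50625/65536; P(at least one) = 1 − 50625/65536 = 14911/65536.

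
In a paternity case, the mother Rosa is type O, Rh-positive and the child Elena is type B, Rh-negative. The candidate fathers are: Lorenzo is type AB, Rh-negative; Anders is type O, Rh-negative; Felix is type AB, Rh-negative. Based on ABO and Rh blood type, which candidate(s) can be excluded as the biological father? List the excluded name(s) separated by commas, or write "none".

Anders

A candidate is excluded only if no genotype consistent with his phenotype could produce a type B, Rh-negative child with a type O, Rh-positive mother.
Anders (type O, Rh-): no genotype consistent with that phenotype can produce a type-B Rh- child with a type-O mother.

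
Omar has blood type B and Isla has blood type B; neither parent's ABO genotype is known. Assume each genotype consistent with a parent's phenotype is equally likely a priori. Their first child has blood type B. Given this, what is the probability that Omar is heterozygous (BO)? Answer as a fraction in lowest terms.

Possible genotypes: Omar ∈ {BB, BO}; Isla ∈ {BB, BO}.
Weight each parental genotype pair by prior × P(type-B child):
  BB × BB: posterior weight 4/15.
  BB × BO: posterior weight 4/15.
  BO × BB: posterior weight 4/15.
  BO × BO: posterior weight 1/5.
Sum the posterior weight over pairs where Omar is BO: 7/15.

7/15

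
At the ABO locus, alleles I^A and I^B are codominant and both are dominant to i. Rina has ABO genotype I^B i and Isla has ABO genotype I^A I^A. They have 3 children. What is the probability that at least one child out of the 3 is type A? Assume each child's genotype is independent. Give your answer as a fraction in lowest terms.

7/8

ABO cross I^B i × I^A I^A → 1/2 A, 1/2 AB.
So P(type A) = 1/2 per child.
P(none) = (1/2)^3 = 1/8; P(at least one) = 1 − 1/8 = 7/8.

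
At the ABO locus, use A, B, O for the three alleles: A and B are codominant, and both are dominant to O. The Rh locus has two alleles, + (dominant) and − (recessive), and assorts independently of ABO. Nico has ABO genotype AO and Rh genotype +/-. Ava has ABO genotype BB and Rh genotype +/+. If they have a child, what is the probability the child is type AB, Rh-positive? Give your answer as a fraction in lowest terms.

1/2

ABO cross AO × BB → offspring phenotypes: 1/2 B, 1/2 AB.
Rh cross +/- × +/+ → 1 Rh+.
Independent loci: P(type AB, Rh-positive) = 1/2 × 1 = 1/2.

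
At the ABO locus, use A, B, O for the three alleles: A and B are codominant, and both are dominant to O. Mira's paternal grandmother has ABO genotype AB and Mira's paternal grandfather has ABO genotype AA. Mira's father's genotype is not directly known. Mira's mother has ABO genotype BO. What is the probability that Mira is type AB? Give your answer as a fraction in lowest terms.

3/8

Mira's father's ABO genotype from AB × AA: 1/2 AA, 1/2 AB.
Crossing each possibility with the mother BO and summing P(type AB): 1/2·1/2 + 1/2·1/4 = 3/8.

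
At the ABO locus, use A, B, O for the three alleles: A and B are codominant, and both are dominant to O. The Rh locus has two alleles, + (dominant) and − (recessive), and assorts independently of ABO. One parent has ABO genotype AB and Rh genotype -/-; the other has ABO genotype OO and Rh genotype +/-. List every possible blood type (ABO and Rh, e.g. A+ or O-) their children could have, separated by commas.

Gametes from AB × OO give offspring ABO genotypes AO, BO, i.e. phenotypes A, B.
Rh cross -/- × +/- → phenotypes Rh+, Rh-.
Combining independently: A+, A-, B+, B-.

A+, A-, B+, B-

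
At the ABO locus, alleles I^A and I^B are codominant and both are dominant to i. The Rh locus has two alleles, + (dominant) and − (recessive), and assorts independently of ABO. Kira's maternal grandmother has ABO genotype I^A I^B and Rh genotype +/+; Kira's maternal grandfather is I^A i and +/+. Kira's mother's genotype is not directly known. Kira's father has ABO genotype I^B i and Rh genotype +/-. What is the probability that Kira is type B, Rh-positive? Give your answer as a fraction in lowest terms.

3/8

Kira's mother's ABO genotype from I^A I^B × I^A i: 1/4 I^A I^A, 1/4 I^A I^B, 1/4 I^A i, 1/4 I^B i.
Crossing each possibility with the father I^B i and summing P(type B): 1/4·0 + 1/4·1/2 + 1/4·1/4 + 1/4·3/4 = 3/8.
Similarly for Rh via the mother's Rh distribution: P(Rh+) = 1.
Independent loci: 3/8 × 1 = 3/8.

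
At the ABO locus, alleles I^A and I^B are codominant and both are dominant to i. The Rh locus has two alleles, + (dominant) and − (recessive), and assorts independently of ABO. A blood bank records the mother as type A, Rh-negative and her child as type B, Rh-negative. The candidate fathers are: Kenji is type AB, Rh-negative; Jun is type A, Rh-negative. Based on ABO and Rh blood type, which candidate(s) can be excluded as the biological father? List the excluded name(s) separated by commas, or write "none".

Jun

A candidate is excluded only if no genotype consistent with his phenotype could produce a type B, Rh-negative child with a type A, Rh-negative mother.
Jun (type A, Rh-): no genotype consistent with that phenotype can produce a type-B Rh- child with a type-A mother.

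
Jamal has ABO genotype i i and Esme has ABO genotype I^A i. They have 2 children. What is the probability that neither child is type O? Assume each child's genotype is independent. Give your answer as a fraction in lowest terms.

1/4

ABO cross i i × I^A i → 1/2 O, 1/2 A.
So P(type O) = 1/2 per child.
P(not type O) = 1/2 for one child; (1/2)^2 = 1/4.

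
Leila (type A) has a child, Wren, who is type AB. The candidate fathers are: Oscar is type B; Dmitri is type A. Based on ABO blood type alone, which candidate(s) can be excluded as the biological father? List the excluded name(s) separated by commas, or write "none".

A candidate is excluded only if no genotype consistent with his phenotype could produce a type AB child with a type A mother.
Dmitri (type A): no genotype consistent with that phenotype can produce a type-AB child with a type-A mother.

Dmitri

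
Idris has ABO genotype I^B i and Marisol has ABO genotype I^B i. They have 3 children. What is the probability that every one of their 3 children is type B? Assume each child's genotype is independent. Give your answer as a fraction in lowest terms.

ABO cross I^B i × I^B i → 1/4 O, 3/4 B.
So P(type B) = 3/4 per child.
All 3 independent: (3/4)^3 = 27/64.

27/64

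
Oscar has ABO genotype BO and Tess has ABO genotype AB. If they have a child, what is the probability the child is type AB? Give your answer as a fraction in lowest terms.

ABO cross BO × AB → offspring phenotypes: 1/4 A, 1/2 B, 1/4 AB.
So P(type AB) = 1/4.

1/4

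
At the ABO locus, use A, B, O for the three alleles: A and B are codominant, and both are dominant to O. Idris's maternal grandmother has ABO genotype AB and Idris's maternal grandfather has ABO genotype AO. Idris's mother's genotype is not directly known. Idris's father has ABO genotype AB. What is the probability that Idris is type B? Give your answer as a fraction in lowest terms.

Idris's mother's ABO genotype from AB × AO: 1/4 AA, 1/4 AB, 1/4 AO, 1/4 BO.
Crossing each possibility with the father AB and summing P(type B): 1/4·0 + 1/4·1/4 + 1/4·1/4 + 1/4·1/2 = 1/4.

1/4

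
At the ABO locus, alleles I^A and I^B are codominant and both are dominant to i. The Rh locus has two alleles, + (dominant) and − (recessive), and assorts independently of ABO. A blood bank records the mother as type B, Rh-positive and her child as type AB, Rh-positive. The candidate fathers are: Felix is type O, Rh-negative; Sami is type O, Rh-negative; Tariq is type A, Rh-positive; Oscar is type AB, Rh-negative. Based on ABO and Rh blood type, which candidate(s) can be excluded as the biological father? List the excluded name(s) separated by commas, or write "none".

A candidate is excluded only if no genotype consistent with his phenotype could produce a type AB, Rh-positive child with a type B, Rh-positive mother.
Felix (type O, Rh-): no genotype consistent with that phenotype can produce a type-AB Rh+ child with a type-B mother.
Sami (type O, Rh-): no genotype consistent with that phenotype can produce a type-AB Rh+ child with a type-B mother.

Felix, Sami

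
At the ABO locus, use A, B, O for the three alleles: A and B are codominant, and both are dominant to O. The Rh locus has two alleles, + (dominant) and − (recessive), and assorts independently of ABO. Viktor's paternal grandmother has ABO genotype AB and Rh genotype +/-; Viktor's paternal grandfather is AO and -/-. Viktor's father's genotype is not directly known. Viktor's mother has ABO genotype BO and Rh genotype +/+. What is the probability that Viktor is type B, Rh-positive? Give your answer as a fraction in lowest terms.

3/8

Viktor's father's ABO genotype from AB × AO: 1/4 AA, 1/4 AB, 1/4 AO, 1/4 BO.
Crossing each possibility with the mother BO and summing P(type B): 1/4·0 + 1/4·1/2 + 1/4·1/4 + 1/4·3/4 = 3/8.
Similarly for Rh via the father's Rh distribution: P(Rh+) = 1.
Independent loci: 3/8 × 1 = 3/8.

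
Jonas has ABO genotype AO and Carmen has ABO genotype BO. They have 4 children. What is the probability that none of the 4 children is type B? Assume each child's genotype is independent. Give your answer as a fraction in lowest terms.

81/256

ABO cross AO × BO → 1/4 O, 1/4 A, 1/4 B, 1/4 AB.
So P(type B) = 1/4 per child.
P(not type B) = 3/4 for one child; (3/4)^4 = 81/256.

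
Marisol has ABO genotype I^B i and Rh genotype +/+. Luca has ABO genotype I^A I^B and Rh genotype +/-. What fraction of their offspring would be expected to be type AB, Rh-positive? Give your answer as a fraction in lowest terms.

ABO cross I^B i × I^A I^B → offspring phenotypes: 1/4 A, 1/2 B, 1/4 AB.
Rh cross +/+ × +/- → 1 Rh+.
Independent loci: P(type AB, Rh-positive) = 1/4 × 1 = 1/4.

1/4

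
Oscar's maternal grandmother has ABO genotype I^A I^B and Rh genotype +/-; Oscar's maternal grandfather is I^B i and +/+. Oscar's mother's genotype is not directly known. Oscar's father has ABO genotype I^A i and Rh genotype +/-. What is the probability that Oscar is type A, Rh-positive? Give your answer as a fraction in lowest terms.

21/64

Oscar's mother's ABO genotype from I^A I^B × I^B i: 1/4 I^A I^B, 1/4 I^A i, 1/4 I^B I^B, 1/4 I^B i.
Crossing each possibility with the father I^A i and summing P(type A): 1/4·1/2 + 1/4·3/4 + 1/4·0 + 1/4·1/4 = 3/8.
Similarly for Rh via the mother's Rh distribution: P(Rh+) = 7/8.
Independent loci: 3/8 × 7/8 = 21/64.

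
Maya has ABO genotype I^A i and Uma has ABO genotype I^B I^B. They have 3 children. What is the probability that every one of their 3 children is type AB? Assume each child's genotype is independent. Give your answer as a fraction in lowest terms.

ABO cross I^A i × I^B I^B → 1/2 B, 1/2 AB.
So P(type AB) = 1/2 per child.
All 3 independent: (1/2)^3 = 1/8.

1/8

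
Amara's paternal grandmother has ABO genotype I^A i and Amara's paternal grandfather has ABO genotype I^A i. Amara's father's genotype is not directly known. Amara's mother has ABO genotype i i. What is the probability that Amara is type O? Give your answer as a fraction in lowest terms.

Amara's father's ABO genotype from I^A i × I^A i: 1/4 I^A I^A, 1/2 I^A i, 1/4 i i.
Crossing each possibility with the mother i i and summing P(type O): 1/4·0 + 1/2·1/2 + 1/4·1 = 1/2.

1/2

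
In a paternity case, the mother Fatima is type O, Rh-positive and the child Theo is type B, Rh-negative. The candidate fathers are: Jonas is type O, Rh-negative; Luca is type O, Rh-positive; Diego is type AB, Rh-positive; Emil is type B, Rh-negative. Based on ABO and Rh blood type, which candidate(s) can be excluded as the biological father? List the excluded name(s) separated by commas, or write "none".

A candidate is excluded only if no genotype consistent with his phenotype could produce a type B, Rh-negative child with a type O, Rh-positive mother.
Jonas (type O, Rh-): no genotype consistent with that phenotype can produce a type-B Rh- child with a type-O mother.
Luca (type O, Rh+): no genotype consistent with that phenotype can produce a type-B Rh- child with a type-O mother.

Jonas, Luca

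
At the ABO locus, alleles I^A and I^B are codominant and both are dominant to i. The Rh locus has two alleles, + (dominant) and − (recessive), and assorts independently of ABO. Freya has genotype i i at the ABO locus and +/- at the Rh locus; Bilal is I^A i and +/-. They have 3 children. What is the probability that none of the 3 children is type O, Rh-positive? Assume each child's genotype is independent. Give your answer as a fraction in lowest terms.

ABO cross i i × I^A i → 1/2 O, 1/2 A.
Rh cross +/- × +/- → 3/4 Rh+, 1/4 Rh-; so P(type O, Rh-positive) = 1/2 × 3/4 = 3/8 per child.
P(not type O, Rh-positive) = 5/8 for one child; (5/8)^3 = 125/512.

125/512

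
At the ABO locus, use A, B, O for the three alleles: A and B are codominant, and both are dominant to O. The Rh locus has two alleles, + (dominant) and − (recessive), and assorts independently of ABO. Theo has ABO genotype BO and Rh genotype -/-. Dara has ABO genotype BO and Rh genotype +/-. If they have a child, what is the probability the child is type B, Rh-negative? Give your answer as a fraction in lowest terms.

3/8

ABO cross BO × BO → offspring phenotypes: 1/4 O, 3/4 B.
Rh cross -/- × +/- → 1/2 Rh+, 1/2 Rh-.
Independent loci: P(type B, Rh-negative) = 3/4 × 1/2 = 3/8.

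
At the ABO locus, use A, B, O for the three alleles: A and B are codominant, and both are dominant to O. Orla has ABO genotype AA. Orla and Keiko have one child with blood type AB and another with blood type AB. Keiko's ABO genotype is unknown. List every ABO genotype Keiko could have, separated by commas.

For each candidate genotype of Keiko, check whether crossing it with AA can produce every observed child phenotype.
  AA → possible child types {A} ✗
  AB → possible child types {A, AB} ✓
  AO → possible child types {A} ✗
  BB → possible child types {AB} ✓
  BO → possible child types {A, AB} ✓
  OO → possible child types {A} ✗

AB, BB, BO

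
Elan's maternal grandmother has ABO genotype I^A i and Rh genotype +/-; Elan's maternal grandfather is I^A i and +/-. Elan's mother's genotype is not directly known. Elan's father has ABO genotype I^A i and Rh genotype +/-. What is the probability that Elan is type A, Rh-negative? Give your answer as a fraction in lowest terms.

Elan's mother's ABO genotype from I^A i × I^A i: 1/4 I^A I^A, 1/2 I^A i, 1/4 i i.
Crossing each possibility with the father I^A i and summing P(type A): 1/4·1 + 1/2·3/4 + 1/4·1/2 = 3/4.
Similarly for Rh via the mother's Rh distribution: P(Rh-) = 1/4.
Independent loci: 3/4 × 1/4 = 3/16.

3/16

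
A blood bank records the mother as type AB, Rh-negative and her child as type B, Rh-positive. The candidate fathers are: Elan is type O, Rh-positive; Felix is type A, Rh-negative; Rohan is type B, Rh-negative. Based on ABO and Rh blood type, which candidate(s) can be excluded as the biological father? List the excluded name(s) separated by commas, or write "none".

Felix, Rohan

A candidate is excluded only if no genotype consistent with his phenotype could produce a type B, Rh-positive child with a type AB, Rh-negative mother.
Felix (type A, Rh-): no genotype consistent with that phenotype can produce a type-B Rh+ child with a type-AB mother.
Rohan (type B, Rh-): no genotype consistent with that phenotype can produce a type-B Rh+ child with a type-AB mother.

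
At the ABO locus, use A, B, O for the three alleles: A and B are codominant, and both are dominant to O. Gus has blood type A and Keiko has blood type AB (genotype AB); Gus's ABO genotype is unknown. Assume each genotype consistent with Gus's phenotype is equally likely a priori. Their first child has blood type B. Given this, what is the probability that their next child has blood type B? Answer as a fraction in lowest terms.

Possible genotypes: Gus ∈ {AA, AO}; Keiko ∈ {AB}.
Weight each parental genotype pair by prior × P(type-B child):
  AO × AB: posterior weight 1; P(next child type B) = 1/4.
Weighted sum = 1/4.

1/4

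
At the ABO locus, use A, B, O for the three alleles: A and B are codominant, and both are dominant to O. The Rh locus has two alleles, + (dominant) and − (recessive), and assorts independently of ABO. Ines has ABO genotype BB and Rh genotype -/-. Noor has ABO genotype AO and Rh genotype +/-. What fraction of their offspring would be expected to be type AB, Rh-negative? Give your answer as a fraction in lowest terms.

1/4

ABO cross BB × AO → offspring phenotypes: 1/2 B, 1/2 AB.
Rh cross -/- × +/- → 1/2 Rh+, 1/2 Rh-.
Independent loci: P(type AB, Rh-negative) = 1/2 × 1/2 = 1/4.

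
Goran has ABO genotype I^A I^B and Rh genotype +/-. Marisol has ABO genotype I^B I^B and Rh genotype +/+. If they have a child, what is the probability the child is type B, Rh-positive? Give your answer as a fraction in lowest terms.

ABO cross I^A I^B × I^B I^B → offspring phenotypes: 1/2 B, 1/2 AB.
Rh cross +/- × +/+ → 1 Rh+.
Independent loci: P(type B, Rh-positive) = 1/2 × 1 = 1/2.

1/2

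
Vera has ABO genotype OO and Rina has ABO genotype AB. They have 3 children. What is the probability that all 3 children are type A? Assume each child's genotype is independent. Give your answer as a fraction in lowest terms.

ABO cross OO × AB → 1/2 A, 1/2 B.
So P(type A) = 1/2 per child.
All 3 independent: (1/2)^3 = 1/8.

1/8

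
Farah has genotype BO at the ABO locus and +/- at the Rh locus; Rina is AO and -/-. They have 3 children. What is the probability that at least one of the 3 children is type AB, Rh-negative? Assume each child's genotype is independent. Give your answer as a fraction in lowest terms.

169/512

ABO cross BO × AO → 1/4 O, 1/4 A, 1/4 B, 1/4 AB.
Rh cross +/- × -/- → 1/2 Rh+, 1/2 Rh-; so P(type AB, Rh-negative) = 1/4 × 1/2 = 1/8 per child.
P(none) = (7/8)^3 = 343/512; P(at least one) = 1 − 343/512 = 169/512.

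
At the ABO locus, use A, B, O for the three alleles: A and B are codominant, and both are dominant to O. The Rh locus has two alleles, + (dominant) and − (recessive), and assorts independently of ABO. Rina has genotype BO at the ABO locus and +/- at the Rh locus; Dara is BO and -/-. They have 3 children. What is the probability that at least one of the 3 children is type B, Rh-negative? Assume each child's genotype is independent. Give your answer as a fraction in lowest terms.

ABO cross BO × BO → 1/4 O, 3/4 B.
Rh cross +/- × -/- → 1/2 Rh+, 1/2 Rh-; so P(type B, Rh-negative) = 3/4 × 1/2 = 3/8 per child.
P(none) = (5/8)^3 = 125/512; P(at least one) = 1 − 125/512 = 387/512.

387/512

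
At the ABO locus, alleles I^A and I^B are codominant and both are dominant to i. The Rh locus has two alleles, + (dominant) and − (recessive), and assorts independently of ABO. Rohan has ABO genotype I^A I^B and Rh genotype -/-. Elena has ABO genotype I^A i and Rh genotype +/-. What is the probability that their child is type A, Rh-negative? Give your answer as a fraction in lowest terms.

1/4

ABO cross I^A I^B × I^A i → offspring phenotypes: 1/2 A, 1/4 B, 1/4 AB.
Rh cross -/- × +/- → 1/2 Rh+, 1/2 Rh-.
Independent loci: P(type A, Rh-negative) = 1/2 × 1/2 = 1/4.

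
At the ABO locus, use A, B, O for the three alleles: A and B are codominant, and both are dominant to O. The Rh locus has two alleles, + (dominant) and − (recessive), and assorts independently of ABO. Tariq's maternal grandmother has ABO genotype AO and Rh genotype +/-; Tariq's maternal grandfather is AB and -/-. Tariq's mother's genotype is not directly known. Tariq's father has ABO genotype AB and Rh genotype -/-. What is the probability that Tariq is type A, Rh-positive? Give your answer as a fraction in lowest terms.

3/32

Tariq's mother's ABO genotype from AO × AB: 1/4 AA, 1/4 AB, 1/4 AO, 1/4 BO.
Crossing each possibility with the father AB and summing P(type A): 1/4·1/2 + 1/4·1/4 + 1/4·1/2 + 1/4·1/4 = 3/8.
Similarly for Rh via the mother's Rh distribution: P(Rh+) = 1/4.
Independent loci: 3/8 × 1/4 = 3/32.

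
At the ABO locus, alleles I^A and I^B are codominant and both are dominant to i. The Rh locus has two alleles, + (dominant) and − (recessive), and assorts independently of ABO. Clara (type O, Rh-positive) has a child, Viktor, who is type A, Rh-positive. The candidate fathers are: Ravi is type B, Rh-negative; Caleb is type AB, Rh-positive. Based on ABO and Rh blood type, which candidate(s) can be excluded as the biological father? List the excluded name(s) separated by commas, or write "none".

Ravi

A candidate is excluded only if no genotype consistent with his phenotype could produce a type A, Rh-positive child with a type O, Rh-positive mother.
Ravi (type B, Rh-): no genotype consistent with that phenotype can produce a type-A Rh+ child with a type-O mother.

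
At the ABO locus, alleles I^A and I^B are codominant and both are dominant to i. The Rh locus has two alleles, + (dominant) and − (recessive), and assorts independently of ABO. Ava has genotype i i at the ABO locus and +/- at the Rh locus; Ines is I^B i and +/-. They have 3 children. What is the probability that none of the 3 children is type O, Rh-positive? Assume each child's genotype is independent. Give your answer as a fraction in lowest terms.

ABO cross i i × I^B i → 1/2 O, 1/2 B.
Rh cross +/- × +/- → 3/4 Rh+, 1/4 Rh-; so P(type O, Rh-positive) = 1/2 × 3/4 = 3/8 per child.
P(not type O, Rh-positive) = 5/8 for one child; (5/8)^3 = 125/512.

125/512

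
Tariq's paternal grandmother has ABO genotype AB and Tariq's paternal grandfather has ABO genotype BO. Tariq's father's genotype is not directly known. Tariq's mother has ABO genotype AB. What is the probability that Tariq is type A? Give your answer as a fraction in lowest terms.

Tariq's father's ABO genotype from AB × BO: 1/4 AB, 1/4 AO, 1/4 BB, 1/4 BO.
Crossing each possibility with the mother AB and summing P(type A): 1/4·1/4 + 1/4·1/2 + 1/4·0 + 1/4·1/4 = 1/4.

1/4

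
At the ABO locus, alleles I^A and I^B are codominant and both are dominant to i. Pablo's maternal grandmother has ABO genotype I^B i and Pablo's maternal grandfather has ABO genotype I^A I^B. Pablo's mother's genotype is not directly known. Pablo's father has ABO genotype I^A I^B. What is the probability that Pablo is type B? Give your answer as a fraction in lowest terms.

3/8

Pablo's mother's ABO genotype from I^B i × I^A I^B: 1/4 I^A I^B, 1/4 I^A i, 1/4 I^B I^B, 1/4 I^B i.
Crossing each possibility with the father I^A I^B and summing P(type B): 1/4·1/4 + 1/4·1/4 + 1/4·1/2 + 1/4·1/2 = 3/8.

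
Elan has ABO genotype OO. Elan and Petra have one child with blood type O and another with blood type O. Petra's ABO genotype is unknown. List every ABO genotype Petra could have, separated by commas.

AO, BO, OO

For each candidate genotype of Petra, check whether crossing it with OO can produce every observed child phenotype.
  AA → possible child types {A} ✗
  AB → possible child types {A, B} ✗
  AO → possible child types {O, A} ✓
  BB → possible child types {B} ✗
  BO → possible child types {O, B} ✓
  OO → possible child types {O} ✓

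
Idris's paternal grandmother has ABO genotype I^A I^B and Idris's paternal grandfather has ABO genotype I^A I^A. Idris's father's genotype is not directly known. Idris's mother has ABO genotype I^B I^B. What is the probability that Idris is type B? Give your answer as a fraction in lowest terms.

Idris's father's ABO genotype from I^A I^B × I^A I^A: 1/2 I^A I^A, 1/2 I^A I^B.
Crossing each possibility with the mother I^B I^B and summing P(type B): 1/2·0 + 1/2·1/2 = 1/4.

1/4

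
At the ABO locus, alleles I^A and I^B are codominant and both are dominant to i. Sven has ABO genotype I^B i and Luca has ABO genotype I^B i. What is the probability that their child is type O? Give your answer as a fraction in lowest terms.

1/4

ABO cross I^B i × I^B i → offspring phenotypes: 1/4 O, 3/4 B.
So P(type O) = 1/4.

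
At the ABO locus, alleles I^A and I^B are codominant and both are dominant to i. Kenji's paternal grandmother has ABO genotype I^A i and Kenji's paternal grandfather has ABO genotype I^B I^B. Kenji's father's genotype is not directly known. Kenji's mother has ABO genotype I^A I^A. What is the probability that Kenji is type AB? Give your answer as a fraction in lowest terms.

1/2

Kenji's father's ABO genotype from I^A i × I^B I^B: 1/2 I^A I^B, 1/2 I^B i.
Crossing each possibility with the mother I^A I^A and summing P(type AB): 1/2·1/2 + 1/2·1/2 = 1/2.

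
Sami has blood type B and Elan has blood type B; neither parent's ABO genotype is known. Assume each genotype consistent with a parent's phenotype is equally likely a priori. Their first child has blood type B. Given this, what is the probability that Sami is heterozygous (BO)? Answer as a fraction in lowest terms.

7/15

Possible genotypes: Sami ∈ {BB, BO}; Elan ∈ {BB, BO}.
Weight each parental genotype pair by prior × P(type-B child):
  BB × BB: posterior weight 4/15.
  BB × BO: posterior weight 4/15.
  BO × BB: posterior weight 4/15.
  BO × BO: posterior weight 1/5.
Sum the posterior weight over pairs where Sami is BO: 7/15.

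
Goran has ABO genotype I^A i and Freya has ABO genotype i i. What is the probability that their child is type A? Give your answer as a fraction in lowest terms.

1/2

ABO cross I^A i × i i → offspring phenotypes: 1/2 O, 1/2 A.
So P(type A) = 1/2.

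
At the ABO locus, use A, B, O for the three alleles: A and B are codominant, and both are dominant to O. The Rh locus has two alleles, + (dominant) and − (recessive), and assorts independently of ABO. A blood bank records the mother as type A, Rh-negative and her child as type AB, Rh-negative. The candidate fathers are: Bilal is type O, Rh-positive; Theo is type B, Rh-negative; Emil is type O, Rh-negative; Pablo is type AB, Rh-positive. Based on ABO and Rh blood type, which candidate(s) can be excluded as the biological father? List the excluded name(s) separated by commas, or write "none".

Bilal, Emil

A candidate is excluded only if no genotype consistent with his phenotype could produce a type AB, Rh-negative child with a type A, Rh-negative mother.
Bilal (type O, Rh+): no genotype consistent with that phenotype can produce a type-AB Rh- child with a type-A mother.
Emil (type O, Rh-): no genotype consistent with that phenotype can produce a type-AB Rh- child with a type-A mother.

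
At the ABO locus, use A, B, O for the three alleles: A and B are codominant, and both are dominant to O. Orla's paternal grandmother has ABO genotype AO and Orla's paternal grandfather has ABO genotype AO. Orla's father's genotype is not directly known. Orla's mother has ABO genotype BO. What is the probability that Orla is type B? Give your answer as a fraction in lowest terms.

1/4

Orla's father's ABO genotype from AO × AO: 1/4 AA, 1/2 AO, 1/4 OO.
Crossing each possibility with the mother BO and summing P(type B): 1/4·0 + 1/2·1/4 + 1/4·1/2 = 1/4.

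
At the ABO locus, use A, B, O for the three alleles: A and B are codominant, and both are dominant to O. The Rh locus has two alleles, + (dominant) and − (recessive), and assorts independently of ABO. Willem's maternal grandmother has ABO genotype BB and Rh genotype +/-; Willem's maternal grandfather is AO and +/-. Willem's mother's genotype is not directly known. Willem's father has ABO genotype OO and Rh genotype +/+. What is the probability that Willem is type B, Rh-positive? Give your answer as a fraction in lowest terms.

1/2

Willem's mother's ABO genotype from BB × AO: 1/2 AB, 1/2 BO.
Crossing each possibility with the father OO and summing P(type B): 1/2·1/2 + 1/2·1/2 = 1/2.
Similarly for Rh via the mother's Rh distribution: P(Rh+) = 1.
Independent loci: 1/2 × 1 = 1/2.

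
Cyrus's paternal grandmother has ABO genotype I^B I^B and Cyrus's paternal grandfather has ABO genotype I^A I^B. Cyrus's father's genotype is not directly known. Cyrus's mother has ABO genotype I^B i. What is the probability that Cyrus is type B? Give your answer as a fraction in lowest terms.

3/4

Cyrus's father's ABO genotype from I^B I^B × I^A I^B: 1/2 I^A I^B, 1/2 I^B I^B.
Crossing each possibility with the mother I^B i and summing P(type B): 1/2·1/2 + 1/2·1 = 3/4.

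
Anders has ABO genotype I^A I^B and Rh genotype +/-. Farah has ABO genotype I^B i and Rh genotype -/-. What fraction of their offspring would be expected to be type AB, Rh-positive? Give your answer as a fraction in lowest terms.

1/8

ABO cross I^A I^B × I^B i → offspring phenotypes: 1/4 A, 1/2 B, 1/4 AB.
Rh cross +/- × -/- → 1/2 Rh+, 1/2 Rh-.
Independent loci: P(type AB, Rh-positive) = 1/4 × 1/2 = 1/8.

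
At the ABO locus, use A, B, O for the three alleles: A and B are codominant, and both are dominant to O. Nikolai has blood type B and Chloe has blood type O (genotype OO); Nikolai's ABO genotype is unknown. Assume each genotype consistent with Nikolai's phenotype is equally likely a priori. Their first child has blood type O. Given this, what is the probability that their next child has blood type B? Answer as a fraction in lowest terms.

1/2

Possible genotypes: Nikolai ∈ {BB, BO}; Chloe ∈ {OO}.
Weight each parental genotype pair by prior × P(type-O child):
  BO × OO: posterior weight 1; P(next child type B) = 1/2.
Weighted sum = 1/2.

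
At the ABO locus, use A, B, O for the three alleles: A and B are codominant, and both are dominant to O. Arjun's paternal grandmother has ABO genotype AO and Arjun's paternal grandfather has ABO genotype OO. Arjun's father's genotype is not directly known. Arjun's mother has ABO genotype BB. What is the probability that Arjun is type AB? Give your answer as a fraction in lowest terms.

1/4

Arjun's father's ABO genotype from AO × OO: 1/2 AO, 1/2 OO.
Crossing each possibility with the mother BB and summing P(type AB): 1/2·1/2 + 1/2·0 = 1/4.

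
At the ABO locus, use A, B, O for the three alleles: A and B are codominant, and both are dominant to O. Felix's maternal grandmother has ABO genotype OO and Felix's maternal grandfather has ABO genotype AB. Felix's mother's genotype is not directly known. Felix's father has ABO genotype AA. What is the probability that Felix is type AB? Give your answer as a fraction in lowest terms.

Felix's mother's ABO genotype from OO × AB: 1/2 AO, 1/2 BO.
Crossing each possibility with the father AA and summing P(type AB): 1/2·0 + 1/2·1/2 = 1/4.

1/4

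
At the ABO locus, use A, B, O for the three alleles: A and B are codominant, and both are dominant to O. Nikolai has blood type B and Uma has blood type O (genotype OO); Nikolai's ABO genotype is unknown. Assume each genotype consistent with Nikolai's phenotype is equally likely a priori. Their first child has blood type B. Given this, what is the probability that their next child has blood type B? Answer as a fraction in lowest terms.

Possible genotypes: Nikolai ∈ {BB, BO}; Uma ∈ {OO}.
Weight each parental genotype pair by prior × P(type-B child):
  BB × OO: posterior weight 2/3; P(next child type B) = 1.
  BO × OO: posterior weight 1/3; P(next child type B) = 1/2.
Weighted sum = 5/6.

5/6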